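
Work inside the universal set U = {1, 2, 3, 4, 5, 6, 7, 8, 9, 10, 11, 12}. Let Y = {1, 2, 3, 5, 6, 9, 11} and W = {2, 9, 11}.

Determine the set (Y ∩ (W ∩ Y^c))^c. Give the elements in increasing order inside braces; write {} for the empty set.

Y^c = {4, 7, 8, 10, 12}
W ∩ Y^c = {}
Y ∩ (W ∩ Y^c) = {}
(Y ∩ (W ∩ Y^c))^c = {1, 2, 3, 4, 5, 6, 7, 8, 9, 10, 11, 12}

{1, 2, 3, 4, 5, 6, 7, 8, 9, 10, 11, 12}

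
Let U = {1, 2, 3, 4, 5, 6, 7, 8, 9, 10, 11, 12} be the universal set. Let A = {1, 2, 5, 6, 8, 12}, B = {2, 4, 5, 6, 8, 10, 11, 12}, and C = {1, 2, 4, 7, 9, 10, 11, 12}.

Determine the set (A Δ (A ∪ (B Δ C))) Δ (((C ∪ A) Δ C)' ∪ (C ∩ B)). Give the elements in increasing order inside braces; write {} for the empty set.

B Δ C = {1, 5, 6, 7, 8, 9}
A ∪ (B Δ C) = {1, 2, 5, 6, 7, 8, 9, 12}
A Δ (A ∪ (B Δ C)) = {7, 9}
C ∪ A = {1, 2, 4, 5, 6, 7, 8, 9, 10, 11, 12}
(C ∪ A) Δ C = {5, 6, 8}
((C ∪ A) Δ C)' = {1, 2, 3, 4, 7, 9, 10, 11, 12}
C ∩ B = {2, 4, 10, 11, 12}
((C ∪ A) Δ C)' ∪ (C ∩ B) = {1, 2, 3, 4, 7, 9, 10, 11, 12}
(A Δ (A ∪ (B Δ C))) Δ (((C ∪ A) Δ C)' ∪ (C ∩ B)) = {1, 2, 3, 4, 10, 11, 12}

{1, 2, 3, 4, 10, 11, 12}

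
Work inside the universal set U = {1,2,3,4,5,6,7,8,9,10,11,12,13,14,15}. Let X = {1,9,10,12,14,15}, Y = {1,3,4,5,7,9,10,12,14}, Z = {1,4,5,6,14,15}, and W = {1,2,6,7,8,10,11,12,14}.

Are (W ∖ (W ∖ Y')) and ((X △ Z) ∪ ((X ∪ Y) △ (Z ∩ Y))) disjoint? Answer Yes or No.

Y' = {2,6,8,11,13,15}
W ∖ Y' = {1,7,10,12,14}
W ∖ (W ∖ Y') = {2,6,8,11}
X △ Z = {4,5,6,9,10,12}
X ∪ Y = {1,3,4,5,7,9,10,12,14,15}
Z ∩ Y = {1,4,5,14}
(X ∪ Y) △ (Z ∩ Y) = {3,7,9,10,12,15}
(X △ Z) ∪ ((X ∪ Y) △ (Z ∩ Y)) = {3,4,5,6,7,9,10,12,15}
6 lies in both, so they are not disjoint.

No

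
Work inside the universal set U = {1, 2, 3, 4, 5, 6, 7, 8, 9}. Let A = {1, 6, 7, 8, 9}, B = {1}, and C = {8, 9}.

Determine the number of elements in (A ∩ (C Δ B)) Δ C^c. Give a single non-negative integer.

C Δ B = {1, 8, 9}
A ∩ (C Δ B) = {1, 8, 9}
C^c = {1, 2, 3, 4, 5, 6, 7}
(A ∩ (C Δ B)) Δ C^c = {2, 3, 4, 5, 6, 7, 8, 9}
|(A ∩ (C Δ B)) Δ C^c| = 8

8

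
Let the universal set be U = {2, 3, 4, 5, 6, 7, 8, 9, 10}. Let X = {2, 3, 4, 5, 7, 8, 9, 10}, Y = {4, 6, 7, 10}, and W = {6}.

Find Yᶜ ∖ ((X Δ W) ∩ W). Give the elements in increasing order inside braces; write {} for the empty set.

{2, 3, 5, 8, 9}

Yᶜ = {2, 3, 5, 8, 9}
X Δ W = {2, 3, 4, 5, 6, 7, 8, 9, 10}
(X Δ W) ∩ W = {6}
Yᶜ ∖ ((X Δ W) ∩ W) = {2, 3, 5, 8, 9}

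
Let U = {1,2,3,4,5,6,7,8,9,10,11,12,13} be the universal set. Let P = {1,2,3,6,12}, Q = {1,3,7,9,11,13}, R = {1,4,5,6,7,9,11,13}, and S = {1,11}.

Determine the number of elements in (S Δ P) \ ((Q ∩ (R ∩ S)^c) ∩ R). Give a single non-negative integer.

5

S Δ P = {2,3,6,11,12}
R ∩ S = {1,11}
(R ∩ S)^c = {2,3,4,5,6,7,8,9,10,12,13}
Q ∩ (R ∩ S)^c = {3,7,9,13}
(Q ∩ (R ∩ S)^c) ∩ R = {7,9,13}
(S Δ P) \ ((Q ∩ (R ∩ S)^c) ∩ R) = {2,3,6,11,12}
|(S Δ P) \ ((Q ∩ (R ∩ S)^c) ∩ R)| = 5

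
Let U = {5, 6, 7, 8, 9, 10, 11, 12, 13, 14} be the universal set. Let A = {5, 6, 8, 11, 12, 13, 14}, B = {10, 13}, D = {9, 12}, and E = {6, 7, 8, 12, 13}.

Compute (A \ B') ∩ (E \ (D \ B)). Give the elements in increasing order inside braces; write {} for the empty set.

{13}

B' = {5, 6, 7, 8, 9, 11, 12, 14}
A \ B' = {13}
D \ B = {9, 12}
E \ (D \ B) = {6, 7, 8, 13}
(A \ B') ∩ (E \ (D \ B)) = {13}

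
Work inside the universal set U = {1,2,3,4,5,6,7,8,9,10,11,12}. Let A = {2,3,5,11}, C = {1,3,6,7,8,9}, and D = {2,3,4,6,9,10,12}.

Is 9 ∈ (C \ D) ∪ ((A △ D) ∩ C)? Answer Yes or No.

9 ∈ C and 9 ∈ D, so 9 ∉ C \ D
9 ∉ A and 9 ∈ D, so 9 ∈ A △ D
9 ∈ (A △ D) and 9 ∈ C, so 9 ∈ (A △ D) ∩ C
9 ∉ (C \ D) and 9 ∈ ((A △ D) ∩ C), so 9 ∈ (C \ D) ∪ ((A △ D) ∩ C)

Yes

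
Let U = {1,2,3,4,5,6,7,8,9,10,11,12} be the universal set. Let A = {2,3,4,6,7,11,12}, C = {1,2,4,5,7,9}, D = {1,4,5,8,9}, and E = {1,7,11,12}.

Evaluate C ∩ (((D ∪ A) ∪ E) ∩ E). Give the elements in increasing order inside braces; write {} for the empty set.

{1,7}

D ∪ A = {1,2,3,4,5,6,7,8,9,11,12}
(D ∪ A) ∪ E = {1,2,3,4,5,6,7,8,9,11,12}
((D ∪ A) ∪ E) ∩ E = {1,7,11,12}
C ∩ (((D ∪ A) ∪ E) ∩ E) = {1,7}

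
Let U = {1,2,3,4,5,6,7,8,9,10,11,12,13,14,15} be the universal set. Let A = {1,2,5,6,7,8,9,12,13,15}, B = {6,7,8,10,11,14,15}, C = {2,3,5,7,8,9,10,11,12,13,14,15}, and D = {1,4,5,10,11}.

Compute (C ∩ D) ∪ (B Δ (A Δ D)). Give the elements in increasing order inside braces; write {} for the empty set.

{2,4,5,9,10,11,12,13,14}

C ∩ D = {5,10,11}
A Δ D = {2,4,6,7,8,9,10,11,12,13,15}
B Δ (A Δ D) = {2,4,9,12,13,14}
(C ∩ D) ∪ (B Δ (A Δ D)) = {2,4,5,9,10,11,12,13,14}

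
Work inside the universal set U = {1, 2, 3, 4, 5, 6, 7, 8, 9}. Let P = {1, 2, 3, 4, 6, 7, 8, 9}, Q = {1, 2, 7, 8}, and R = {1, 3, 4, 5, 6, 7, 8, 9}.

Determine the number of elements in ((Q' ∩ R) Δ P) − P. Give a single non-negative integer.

Q' = {3, 4, 5, 6, 9}
Q' ∩ R = {3, 4, 5, 6, 9}
(Q' ∩ R) Δ P = {1, 2, 5, 7, 8}
((Q' ∩ R) Δ P) − P = {5}
|((Q' ∩ R) Δ P) − P| = 1

1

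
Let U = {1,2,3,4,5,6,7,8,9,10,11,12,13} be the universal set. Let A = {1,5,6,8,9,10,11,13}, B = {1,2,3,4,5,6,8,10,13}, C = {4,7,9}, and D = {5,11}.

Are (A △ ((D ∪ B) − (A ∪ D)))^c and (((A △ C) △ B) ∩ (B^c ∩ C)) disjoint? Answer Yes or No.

D ∪ B = {1,2,3,4,5,6,8,10,11,13}
A ∪ D = {1,5,6,8,9,10,11,13}
(D ∪ B) − (A ∪ D) = {2,3,4}
A △ ((D ∪ B) − (A ∪ D)) = {1,2,3,4,5,6,8,9,10,11,13}
(A △ ((D ∪ B) − (A ∪ D)))^c = {7,12}
A △ C = {1,4,5,6,7,8,10,11,13}
(A △ C) △ B = {2,3,7,11}
B^c = {7,9,11,12}
B^c ∩ C = {7,9}
((A △ C) △ B) ∩ (B^c ∩ C) = {7}
7 lies in both, so they are not disjoint.

No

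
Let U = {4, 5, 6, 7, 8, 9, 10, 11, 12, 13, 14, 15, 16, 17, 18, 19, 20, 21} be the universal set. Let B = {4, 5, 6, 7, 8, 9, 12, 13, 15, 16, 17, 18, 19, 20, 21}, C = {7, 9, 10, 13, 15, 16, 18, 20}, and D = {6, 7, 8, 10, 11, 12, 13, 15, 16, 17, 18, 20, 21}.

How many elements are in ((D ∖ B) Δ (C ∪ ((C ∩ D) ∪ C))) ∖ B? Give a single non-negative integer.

D ∖ B = {10, 11}
C ∩ D = {7, 10, 13, 15, 16, 18, 20}
(C ∩ D) ∪ C = {7, 9, 10, 13, 15, 16, 18, 20}
C ∪ ((C ∩ D) ∪ C) = {7, 9, 10, 13, 15, 16, 18, 20}
(D ∖ B) Δ (C ∪ ((C ∩ D) ∪ C)) = {7, 9, 11, 13, 15, 16, 18, 20}
((D ∖ B) Δ (C ∪ ((C ∩ D) ∪ C))) ∖ B = {11}
|((D ∖ B) Δ (C ∪ ((C ∩ D) ∪ C))) ∖ B| = 1

1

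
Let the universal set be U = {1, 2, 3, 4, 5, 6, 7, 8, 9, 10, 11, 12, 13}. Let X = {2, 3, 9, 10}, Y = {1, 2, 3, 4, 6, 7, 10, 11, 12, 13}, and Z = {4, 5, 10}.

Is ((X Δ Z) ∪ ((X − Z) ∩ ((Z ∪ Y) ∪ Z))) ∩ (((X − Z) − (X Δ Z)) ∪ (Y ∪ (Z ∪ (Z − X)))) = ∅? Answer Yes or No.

No

X Δ Z = {2, 3, 4, 5, 9}
X − Z = {2, 3, 9}
Z ∪ Y = {1, 2, 3, 4, 5, 6, 7, 10, 11, 12, 13}
(Z ∪ Y) ∪ Z = {1, 2, 3, 4, 5, 6, 7, 10, 11, 12, 13}
(X − Z) ∩ ((Z ∪ Y) ∪ Z) = {2, 3}
(X Δ Z) ∪ ((X − Z) ∩ ((Z ∪ Y) ∪ Z)) = {2, 3, 4, 5, 9}
(X − Z) − (X Δ Z) = {}
Z − X = {4, 5}
Z ∪ (Z − X) = {4, 5, 10}
Y ∪ (Z ∪ (Z − X)) = {1, 2, 3, 4, 5, 6, 7, 10, 11, 12, 13}
((X − Z) − (X Δ Z)) ∪ (Y ∪ (Z ∪ (Z − X))) = {1, 2, 3, 4, 5, 6, 7, 10, 11, 12, 13}
2 lies in both, so they are not disjoint.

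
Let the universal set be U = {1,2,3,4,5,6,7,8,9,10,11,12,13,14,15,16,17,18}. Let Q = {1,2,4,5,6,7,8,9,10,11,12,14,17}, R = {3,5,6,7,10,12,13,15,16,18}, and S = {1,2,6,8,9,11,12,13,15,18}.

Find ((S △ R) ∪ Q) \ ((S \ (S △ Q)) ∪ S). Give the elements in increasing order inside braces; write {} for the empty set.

S △ R = {1,2,3,5,7,8,9,10,11,16}
(S △ R) ∪ Q = {1,2,3,4,5,6,7,8,9,10,11,12,14,16,17}
S △ Q = {4,5,7,10,13,14,15,17,18}
S \ (S △ Q) = {1,2,6,8,9,11,12}
(S \ (S △ Q)) ∪ S = {1,2,6,8,9,11,12,13,15,18}
((S △ R) ∪ Q) \ ((S \ (S △ Q)) ∪ S) = {3,4,5,7,10,14,16,17}

{3,4,5,7,10,14,16,17}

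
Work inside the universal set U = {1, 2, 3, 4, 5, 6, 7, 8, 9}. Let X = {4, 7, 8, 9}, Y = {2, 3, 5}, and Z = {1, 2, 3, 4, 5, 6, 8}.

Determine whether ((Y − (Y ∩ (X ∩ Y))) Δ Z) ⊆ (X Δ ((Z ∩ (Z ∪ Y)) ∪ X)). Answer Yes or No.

X ∩ Y = {}
Y ∩ (X ∩ Y) = {}
Y − (Y ∩ (X ∩ Y)) = {2, 3, 5}
(Y − (Y ∩ (X ∩ Y))) Δ Z = {1, 4, 6, 8}
Z ∪ Y = {1, 2, 3, 4, 5, 6, 8}
Z ∩ (Z ∪ Y) = {1, 2, 3, 4, 5, 6, 8}
(Z ∩ (Z ∪ Y)) ∪ X = {1, 2, 3, 4, 5, 6, 7, 8, 9}
X Δ ((Z ∩ (Z ∪ Y)) ∪ X) = {1, 2, 3, 5, 6}
4 ∈ (Y − (Y ∩ (X ∩ Y))) Δ Z but 4 ∉ X Δ ((Z ∩ (Z ∪ Y)) ∪ X), so the inclusion fails.

No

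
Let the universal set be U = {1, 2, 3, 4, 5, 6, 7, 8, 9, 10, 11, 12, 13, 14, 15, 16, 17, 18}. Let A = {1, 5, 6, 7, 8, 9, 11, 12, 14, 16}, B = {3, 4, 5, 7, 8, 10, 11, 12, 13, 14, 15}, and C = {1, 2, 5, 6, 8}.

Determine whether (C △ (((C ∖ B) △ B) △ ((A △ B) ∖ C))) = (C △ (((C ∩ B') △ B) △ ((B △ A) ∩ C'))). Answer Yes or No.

C ∖ B = {1, 2, 6}
(C ∖ B) △ B = {1, 2, 3, 4, 5, 6, 7, 8, 10, 11, 12, 13, 14, 15}
A △ B = {1, 3, 4, 6, 9, 10, 13, 15, 16}
(A △ B) ∖ C = {3, 4, 9, 10, 13, 15, 16}
((C ∖ B) △ B) △ ((A △ B) ∖ C) = {1, 2, 5, 6, 7, 8, 9, 11, 12, 14, 16}
C △ (((C ∖ B) △ B) △ ((A △ B) ∖ C)) = {7, 9, 11, 12, 14, 16}
B' = {1, 2, 6, 9, 16, 17, 18}
C ∩ B' = {1, 2, 6}
(C ∩ B') △ B = {1, 2, 3, 4, 5, 6, 7, 8, 10, 11, 12, 13, 14, 15}
B △ A = {1, 3, 4, 6, 9, 10, 13, 15, 16}
C' = {3, 4, 7, 9, 10, 11, 12, 13, 14, 15, 16, 17, 18}
(B △ A) ∩ C' = {3, 4, 9, 10, 13, 15, 16}
((C ∩ B') △ B) △ ((B △ A) ∩ C') = {1, 2, 5, 6, 7, 8, 9, 11, 12, 14, 16}
C △ (((C ∩ B') △ B) △ ((B △ A) ∩ C')) = {7, 9, 11, 12, 14, 16}
Both equal {7, 9, 11, 12, 14, 16}, so C △ (((C ∖ B) △ B) △ ((A △ B) ∖ C)) = C △ (((C ∩ B') △ B) △ ((B △ A) ∩ C')).

Yes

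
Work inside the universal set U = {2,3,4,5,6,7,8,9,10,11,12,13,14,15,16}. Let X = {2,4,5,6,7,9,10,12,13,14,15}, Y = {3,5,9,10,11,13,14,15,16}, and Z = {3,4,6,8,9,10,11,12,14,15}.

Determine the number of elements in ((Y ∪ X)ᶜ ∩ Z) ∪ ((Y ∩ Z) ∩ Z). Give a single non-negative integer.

7

Y ∪ X = {2,3,4,5,6,7,9,10,11,12,13,14,15,16}
(Y ∪ X)ᶜ = {8}
(Y ∪ X)ᶜ ∩ Z = {8}
Y ∩ Z = {3,9,10,11,14,15}
(Y ∩ Z) ∩ Z = {3,9,10,11,14,15}
((Y ∪ X)ᶜ ∩ Z) ∪ ((Y ∩ Z) ∩ Z) = {3,8,9,10,11,14,15}
|((Y ∪ X)ᶜ ∩ Z) ∪ ((Y ∩ Z) ∩ Z)| = 7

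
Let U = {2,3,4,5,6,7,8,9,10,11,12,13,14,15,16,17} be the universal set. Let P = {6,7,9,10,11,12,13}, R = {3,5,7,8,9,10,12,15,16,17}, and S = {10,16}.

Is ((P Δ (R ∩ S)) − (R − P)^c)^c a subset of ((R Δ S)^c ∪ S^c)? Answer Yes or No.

R ∩ S = {10,16}
P Δ (R ∩ S) = {6,7,9,11,12,13,16}
R − P = {3,5,8,15,16,17}
(R − P)^c = {2,4,6,7,9,10,11,12,13,14}
(P Δ (R ∩ S)) − (R − P)^c = {16}
((P Δ (R ∩ S)) − (R − P)^c)^c = {2,3,4,5,6,7,8,9,10,11,12,13,14,15,17}
R Δ S = {3,5,7,8,9,12,15,17}
(R Δ S)^c = {2,4,6,10,11,13,14,16}
S^c = {2,3,4,5,6,7,8,9,11,12,13,14,15,17}
(R Δ S)^c ∪ S^c = {2,3,4,5,6,7,8,9,10,11,12,13,14,15,16,17}
Every element of {2,3,4,5,6,7,8,9,10,11,12,13,14,15,17} is in {2,3,4,5,6,7,8,9,10,11,12,13,14,15,16,17}, so ((P Δ (R ∩ S)) − (R − P)^c)^c ⊆ (R Δ S)^c ∪ S^c.

Yes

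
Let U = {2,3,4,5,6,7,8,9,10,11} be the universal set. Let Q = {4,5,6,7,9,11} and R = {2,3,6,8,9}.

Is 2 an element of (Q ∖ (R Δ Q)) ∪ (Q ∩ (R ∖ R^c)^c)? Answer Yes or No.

No

2 ∈ R and 2 ∉ Q, so 2 ∈ R Δ Q
2 ∉ Q and 2 ∈ (R Δ Q), so 2 ∉ Q ∖ (R Δ Q)
2 ∈ R, so 2 ∉ R^c
2 ∈ R and 2 ∉ R^c, so 2 ∈ R ∖ R^c
2 ∉ (R ∖ R^c)^c since 2 ∈ (R ∖ R^c)
2 ∉ Q and 2 ∉ (R ∖ R^c)^c, so 2 ∉ Q ∩ (R ∖ R^c)^c
2 ∉ (Q ∖ (R Δ Q)) and 2 ∉ (Q ∩ (R ∖ R^c)^c), so 2 ∉ (Q ∖ (R Δ Q)) ∪ (Q ∩ (R ∖ R^c)^c)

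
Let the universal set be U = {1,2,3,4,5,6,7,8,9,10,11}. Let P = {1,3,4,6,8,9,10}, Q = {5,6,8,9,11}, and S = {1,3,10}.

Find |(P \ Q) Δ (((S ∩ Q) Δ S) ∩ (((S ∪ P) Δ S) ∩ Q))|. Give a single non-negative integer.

4

P \ Q = {1,3,4,10}
S ∩ Q = {}
(S ∩ Q) Δ S = {1,3,10}
S ∪ P = {1,3,4,6,8,9,10}
(S ∪ P) Δ S = {4,6,8,9}
((S ∪ P) Δ S) ∩ Q = {6,8,9}
((S ∩ Q) Δ S) ∩ (((S ∪ P) Δ S) ∩ Q) = {}
(P \ Q) Δ (((S ∩ Q) Δ S) ∩ (((S ∪ P) Δ S) ∩ Q)) = {1,3,4,10}
|(P \ Q) Δ (((S ∩ Q) Δ S) ∩ (((S ∪ P) Δ S) ∩ Q))| = 4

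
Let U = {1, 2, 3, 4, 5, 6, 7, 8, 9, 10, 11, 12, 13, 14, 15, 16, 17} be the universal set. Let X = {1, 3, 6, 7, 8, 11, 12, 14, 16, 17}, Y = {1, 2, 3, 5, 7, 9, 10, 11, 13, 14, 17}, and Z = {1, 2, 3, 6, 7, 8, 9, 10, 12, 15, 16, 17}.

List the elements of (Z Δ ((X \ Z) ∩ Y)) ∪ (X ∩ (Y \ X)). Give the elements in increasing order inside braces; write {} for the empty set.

X \ Z = {11, 14}
(X \ Z) ∩ Y = {11, 14}
Z Δ ((X \ Z) ∩ Y) = {1, 2, 3, 6, 7, 8, 9, 10, 11, 12, 14, 15, 16, 17}
Y \ X = {2, 5, 9, 10, 13}
X ∩ (Y \ X) = {}
(Z Δ ((X \ Z) ∩ Y)) ∪ (X ∩ (Y \ X)) = {1, 2, 3, 6, 7, 8, 9, 10, 11, 12, 14, 15, 16, 17}

{1, 2, 3, 6, 7, 8, 9, 10, 11, 12, 14, 15, 16, 17}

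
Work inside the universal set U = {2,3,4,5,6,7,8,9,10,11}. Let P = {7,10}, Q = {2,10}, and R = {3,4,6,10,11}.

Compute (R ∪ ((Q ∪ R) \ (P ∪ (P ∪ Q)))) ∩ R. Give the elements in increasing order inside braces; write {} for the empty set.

Q ∪ R = {2,3,4,6,10,11}
P ∪ Q = {2,7,10}
P ∪ (P ∪ Q) = {2,7,10}
(Q ∪ R) \ (P ∪ (P ∪ Q)) = {3,4,6,11}
R ∪ ((Q ∪ R) \ (P ∪ (P ∪ Q))) = {3,4,6,10,11}
(R ∪ ((Q ∪ R) \ (P ∪ (P ∪ Q)))) ∩ R = {3,4,6,10,11}

{3,4,6,10,11}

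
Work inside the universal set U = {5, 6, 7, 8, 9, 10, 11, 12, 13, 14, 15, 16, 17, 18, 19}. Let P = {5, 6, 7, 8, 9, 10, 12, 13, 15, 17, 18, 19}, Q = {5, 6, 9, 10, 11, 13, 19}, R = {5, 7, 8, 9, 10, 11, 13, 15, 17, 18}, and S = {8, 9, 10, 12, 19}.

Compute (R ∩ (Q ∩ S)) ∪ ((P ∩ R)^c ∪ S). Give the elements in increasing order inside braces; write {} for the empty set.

{6, 8, 9, 10, 11, 12, 14, 16, 19}

Q ∩ S = {9, 10, 19}
R ∩ (Q ∩ S) = {9, 10}
P ∩ R = {5, 7, 8, 9, 10, 13, 15, 17, 18}
(P ∩ R)^c = {6, 11, 12, 14, 16, 19}
(P ∩ R)^c ∪ S = {6, 8, 9, 10, 11, 12, 14, 16, 19}
(R ∩ (Q ∩ S)) ∪ ((P ∩ R)^c ∪ S) = {6, 8, 9, 10, 11, 12, 14, 16, 19}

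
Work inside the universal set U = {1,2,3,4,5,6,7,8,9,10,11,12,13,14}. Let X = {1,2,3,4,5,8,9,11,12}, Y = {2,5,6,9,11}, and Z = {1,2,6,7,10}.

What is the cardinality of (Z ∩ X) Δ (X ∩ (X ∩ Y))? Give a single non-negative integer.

Z ∩ X = {1,2}
X ∩ Y = {2,5,9,11}
X ∩ (X ∩ Y) = {2,5,9,11}
(Z ∩ X) Δ (X ∩ (X ∩ Y)) = {1,5,9,11}
|(Z ∩ X) Δ (X ∩ (X ∩ Y))| = 4

4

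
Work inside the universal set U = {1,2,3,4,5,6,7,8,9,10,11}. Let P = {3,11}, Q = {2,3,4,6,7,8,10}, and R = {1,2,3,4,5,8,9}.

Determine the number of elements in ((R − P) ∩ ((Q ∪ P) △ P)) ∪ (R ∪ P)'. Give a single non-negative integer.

6

R − P = {1,2,4,5,8,9}
Q ∪ P = {2,3,4,6,7,8,10,11}
(Q ∪ P) △ P = {2,4,6,7,8,10}
(R − P) ∩ ((Q ∪ P) △ P) = {2,4,8}
R ∪ P = {1,2,3,4,5,8,9,11}
(R ∪ P)' = {6,7,10}
((R − P) ∩ ((Q ∪ P) △ P)) ∪ (R ∪ P)' = {2,4,6,7,8,10}
|((R − P) ∩ ((Q ∪ P) △ P)) ∪ (R ∪ P)'| = 6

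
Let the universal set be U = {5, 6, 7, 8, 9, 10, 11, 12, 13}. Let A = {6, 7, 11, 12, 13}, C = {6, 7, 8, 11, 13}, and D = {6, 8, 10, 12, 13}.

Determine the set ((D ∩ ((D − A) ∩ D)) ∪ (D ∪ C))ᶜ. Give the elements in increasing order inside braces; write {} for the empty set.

D − A = {8, 10}
(D − A) ∩ D = {8, 10}
D ∩ ((D − A) ∩ D) = {8, 10}
D ∪ C = {6, 7, 8, 10, 11, 12, 13}
(D ∩ ((D − A) ∩ D)) ∪ (D ∪ C) = {6, 7, 8, 10, 11, 12, 13}
((D ∩ ((D − A) ∩ D)) ∪ (D ∪ C))ᶜ = {5, 9}

{5, 9}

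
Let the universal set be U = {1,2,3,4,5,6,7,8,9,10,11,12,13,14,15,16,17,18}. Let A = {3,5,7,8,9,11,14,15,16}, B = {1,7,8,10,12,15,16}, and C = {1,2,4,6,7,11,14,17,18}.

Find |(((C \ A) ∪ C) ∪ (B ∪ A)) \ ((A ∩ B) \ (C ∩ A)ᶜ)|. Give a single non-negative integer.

16

C \ A = {1,2,4,6,17,18}
(C \ A) ∪ C = {1,2,4,6,7,11,14,17,18}
B ∪ A = {1,3,5,7,8,9,10,11,12,14,15,16}
((C \ A) ∪ C) ∪ (B ∪ A) = {1,2,3,4,5,6,7,8,9,10,11,12,14,15,16,17,18}
A ∩ B = {7,8,15,16}
C ∩ A = {7,11,14}
(C ∩ A)ᶜ = {1,2,3,4,5,6,8,9,10,12,13,15,16,17,18}
(A ∩ B) \ (C ∩ A)ᶜ = {7}
(((C \ A) ∪ C) ∪ (B ∪ A)) \ ((A ∩ B) \ (C ∩ A)ᶜ) = {1,2,3,4,5,6,8,9,10,11,12,14,15,16,17,18}
|(((C \ A) ∪ C) ∪ (B ∪ A)) \ ((A ∩ B) \ (C ∩ A)ᶜ)| = 16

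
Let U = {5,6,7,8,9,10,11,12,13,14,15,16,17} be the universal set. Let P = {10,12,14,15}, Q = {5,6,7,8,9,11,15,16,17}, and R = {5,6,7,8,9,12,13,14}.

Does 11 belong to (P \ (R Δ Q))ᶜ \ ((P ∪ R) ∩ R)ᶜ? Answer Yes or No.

No

11 ∉ R and 11 ∈ Q, so 11 ∈ R Δ Q
11 ∉ P and 11 ∈ (R Δ Q), so 11 ∉ P \ (R Δ Q)
11 ∈ (P \ (R Δ Q))ᶜ since 11 ∉ (P \ (R Δ Q))
11 ∉ P and 11 ∉ R, so 11 ∉ P ∪ R
11 ∉ (P ∪ R) and 11 ∉ R, so 11 ∉ (P ∪ R) ∩ R
11 ∈ ((P ∪ R) ∩ R)ᶜ since 11 ∉ ((P ∪ R) ∩ R)
11 ∈ (P \ (R Δ Q))ᶜ and 11 ∈ ((P ∪ R) ∩ R)ᶜ, so 11 ∉ (P \ (R Δ Q))ᶜ \ ((P ∪ R) ∩ R)ᶜ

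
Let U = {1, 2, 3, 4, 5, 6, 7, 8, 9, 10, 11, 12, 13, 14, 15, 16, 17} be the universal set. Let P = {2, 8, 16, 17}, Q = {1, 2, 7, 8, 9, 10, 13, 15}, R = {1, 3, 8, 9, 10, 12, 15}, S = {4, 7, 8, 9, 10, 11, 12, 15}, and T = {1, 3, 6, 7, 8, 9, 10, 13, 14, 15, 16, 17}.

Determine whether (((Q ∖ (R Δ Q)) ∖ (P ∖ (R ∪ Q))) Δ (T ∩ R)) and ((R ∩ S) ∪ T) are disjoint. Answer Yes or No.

No

R Δ Q = {2, 3, 7, 12, 13}
Q ∖ (R Δ Q) = {1, 8, 9, 10, 15}
R ∪ Q = {1, 2, 3, 7, 8, 9, 10, 12, 13, 15}
P ∖ (R ∪ Q) = {16, 17}
(Q ∖ (R Δ Q)) ∖ (P ∖ (R ∪ Q)) = {1, 8, 9, 10, 15}
T ∩ R = {1, 3, 8, 9, 10, 15}
((Q ∖ (R Δ Q)) ∖ (P ∖ (R ∪ Q))) Δ (T ∩ R) = {3}
R ∩ S = {8, 9, 10, 12, 15}
(R ∩ S) ∪ T = {1, 3, 6, 7, 8, 9, 10, 12, 13, 14, 15, 16, 17}
3 lies in both, so they are not disjoint.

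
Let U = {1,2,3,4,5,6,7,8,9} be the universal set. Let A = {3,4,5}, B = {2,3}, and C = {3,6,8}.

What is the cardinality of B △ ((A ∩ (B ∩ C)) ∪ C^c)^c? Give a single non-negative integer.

B ∩ C = {3}
A ∩ (B ∩ C) = {3}
C^c = {1,2,4,5,7,9}
(A ∩ (B ∩ C)) ∪ C^c = {1,2,3,4,5,7,9}
((A ∩ (B ∩ C)) ∪ C^c)^c = {6,8}
B △ ((A ∩ (B ∩ C)) ∪ C^c)^c = {2,3,6,8}
|B △ ((A ∩ (B ∩ C)) ∪ C^c)^c| = 4

4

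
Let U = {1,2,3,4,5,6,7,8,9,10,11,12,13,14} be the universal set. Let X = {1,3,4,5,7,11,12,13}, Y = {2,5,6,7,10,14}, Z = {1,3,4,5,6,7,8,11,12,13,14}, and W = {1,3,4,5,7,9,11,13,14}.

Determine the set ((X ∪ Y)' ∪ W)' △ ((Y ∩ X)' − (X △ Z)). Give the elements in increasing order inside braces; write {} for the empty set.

X ∪ Y = {1,2,3,4,5,6,7,10,11,12,13,14}
(X ∪ Y)' = {8,9}
(X ∪ Y)' ∪ W = {1,3,4,5,7,8,9,11,13,14}
((X ∪ Y)' ∪ W)' = {2,6,10,12}
Y ∩ X = {5,7}
(Y ∩ X)' = {1,2,3,4,6,8,9,10,11,12,13,14}
X △ Z = {6,8,14}
(Y ∩ X)' − (X △ Z) = {1,2,3,4,9,10,11,12,13}
((X ∪ Y)' ∪ W)' △ ((Y ∩ X)' − (X △ Z)) = {1,3,4,6,9,11,13}

{1,3,4,6,9,11,13}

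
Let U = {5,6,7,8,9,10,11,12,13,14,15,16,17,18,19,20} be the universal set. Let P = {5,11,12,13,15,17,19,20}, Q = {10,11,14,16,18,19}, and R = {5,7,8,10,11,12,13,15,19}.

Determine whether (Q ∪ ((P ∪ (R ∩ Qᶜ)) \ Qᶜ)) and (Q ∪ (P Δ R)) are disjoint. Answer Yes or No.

No

Qᶜ = {5,6,7,8,9,12,13,15,17,20}
R ∩ Qᶜ = {5,7,8,12,13,15}
P ∪ (R ∩ Qᶜ) = {5,7,8,11,12,13,15,17,19,20}
(P ∪ (R ∩ Qᶜ)) \ Qᶜ = {11,19}
Q ∪ ((P ∪ (R ∩ Qᶜ)) \ Qᶜ) = {10,11,14,16,18,19}
P Δ R = {7,8,10,17,20}
Q ∪ (P Δ R) = {7,8,10,11,14,16,17,18,19,20}
10 lies in both, so they are not disjoint.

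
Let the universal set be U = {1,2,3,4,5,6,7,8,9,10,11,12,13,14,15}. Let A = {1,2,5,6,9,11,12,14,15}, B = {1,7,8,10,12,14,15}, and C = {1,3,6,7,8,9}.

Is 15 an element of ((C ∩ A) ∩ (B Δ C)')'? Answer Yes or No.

Yes

15 ∉ C and 15 ∈ A, so 15 ∉ C ∩ A
15 ∈ B and 15 ∉ C, so 15 ∈ B Δ C
15 ∉ (B Δ C)' since 15 ∈ (B Δ C)
15 ∉ (C ∩ A) and 15 ∉ (B Δ C)', so 15 ∉ (C ∩ A) ∩ (B Δ C)'
15 ∈ ((C ∩ A) ∩ (B Δ C)')' since 15 ∉ ((C ∩ A) ∩ (B Δ C)')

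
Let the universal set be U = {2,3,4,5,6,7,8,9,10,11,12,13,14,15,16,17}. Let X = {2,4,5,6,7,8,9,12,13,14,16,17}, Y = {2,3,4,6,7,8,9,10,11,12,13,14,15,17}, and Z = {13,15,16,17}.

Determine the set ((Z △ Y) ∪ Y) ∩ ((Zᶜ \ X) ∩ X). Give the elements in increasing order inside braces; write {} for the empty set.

{}

Z △ Y = {2,3,4,6,7,8,9,10,11,12,14,16}
(Z △ Y) ∪ Y = {2,3,4,6,7,8,9,10,11,12,13,14,15,16,17}
Zᶜ = {2,3,4,5,6,7,8,9,10,11,12,14}
Zᶜ \ X = {3,10,11}
(Zᶜ \ X) ∩ X = {}
((Z △ Y) ∪ Y) ∩ ((Zᶜ \ X) ∩ X) = {}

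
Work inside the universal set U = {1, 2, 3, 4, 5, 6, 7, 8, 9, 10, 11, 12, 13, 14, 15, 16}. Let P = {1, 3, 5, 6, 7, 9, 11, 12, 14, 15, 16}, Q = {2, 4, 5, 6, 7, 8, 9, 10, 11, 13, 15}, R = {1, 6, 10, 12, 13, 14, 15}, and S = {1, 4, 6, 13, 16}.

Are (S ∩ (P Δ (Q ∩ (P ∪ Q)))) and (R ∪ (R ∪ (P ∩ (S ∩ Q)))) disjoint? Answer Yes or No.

No

P ∪ Q = {1, 2, 3, 4, 5, 6, 7, 8, 9, 10, 11, 12, 13, 14, 15, 16}
Q ∩ (P ∪ Q) = {2, 4, 5, 6, 7, 8, 9, 10, 11, 13, 15}
P Δ (Q ∩ (P ∪ Q)) = {1, 2, 3, 4, 8, 10, 12, 13, 14, 16}
S ∩ (P Δ (Q ∩ (P ∪ Q))) = {1, 4, 13, 16}
S ∩ Q = {4, 6, 13}
P ∩ (S ∩ Q) = {6}
R ∪ (P ∩ (S ∩ Q)) = {1, 6, 10, 12, 13, 14, 15}
R ∪ (R ∪ (P ∩ (S ∩ Q))) = {1, 6, 10, 12, 13, 14, 15}
1 lies in both, so they are not disjoint.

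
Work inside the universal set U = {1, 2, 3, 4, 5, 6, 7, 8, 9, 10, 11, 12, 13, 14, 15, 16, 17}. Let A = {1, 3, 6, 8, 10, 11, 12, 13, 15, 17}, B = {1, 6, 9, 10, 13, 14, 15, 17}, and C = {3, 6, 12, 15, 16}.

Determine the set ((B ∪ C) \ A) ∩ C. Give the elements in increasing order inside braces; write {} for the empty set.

B ∪ C = {1, 3, 6, 9, 10, 12, 13, 14, 15, 16, 17}
(B ∪ C) \ A = {9, 14, 16}
((B ∪ C) \ A) ∩ C = {16}

{16}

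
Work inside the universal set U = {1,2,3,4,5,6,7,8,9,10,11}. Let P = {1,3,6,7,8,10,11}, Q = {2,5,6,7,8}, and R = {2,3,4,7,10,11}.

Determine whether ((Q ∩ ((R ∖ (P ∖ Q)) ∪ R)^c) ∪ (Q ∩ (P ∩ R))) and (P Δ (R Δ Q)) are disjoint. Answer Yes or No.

No

P ∖ Q = {1,3,10,11}
R ∖ (P ∖ Q) = {2,4,7}
(R ∖ (P ∖ Q)) ∪ R = {2,3,4,7,10,11}
((R ∖ (P ∖ Q)) ∪ R)^c = {1,5,6,8,9}
Q ∩ ((R ∖ (P ∖ Q)) ∪ R)^c = {5,6,8}
P ∩ R = {3,7,10,11}
Q ∩ (P ∩ R) = {7}
(Q ∩ ((R ∖ (P ∖ Q)) ∪ R)^c) ∪ (Q ∩ (P ∩ R)) = {5,6,7,8}
R Δ Q = {3,4,5,6,8,10,11}
P Δ (R Δ Q) = {1,4,5,7}
5 lies in both, so they are not disjoint.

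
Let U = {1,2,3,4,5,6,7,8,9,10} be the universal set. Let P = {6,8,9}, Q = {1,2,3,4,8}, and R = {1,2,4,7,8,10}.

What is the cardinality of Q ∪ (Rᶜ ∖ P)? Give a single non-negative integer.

Rᶜ = {3,5,6,9}
Rᶜ ∖ P = {3,5}
Q ∪ (Rᶜ ∖ P) = {1,2,3,4,5,8}
|Q ∪ (Rᶜ ∖ P)| = 6

6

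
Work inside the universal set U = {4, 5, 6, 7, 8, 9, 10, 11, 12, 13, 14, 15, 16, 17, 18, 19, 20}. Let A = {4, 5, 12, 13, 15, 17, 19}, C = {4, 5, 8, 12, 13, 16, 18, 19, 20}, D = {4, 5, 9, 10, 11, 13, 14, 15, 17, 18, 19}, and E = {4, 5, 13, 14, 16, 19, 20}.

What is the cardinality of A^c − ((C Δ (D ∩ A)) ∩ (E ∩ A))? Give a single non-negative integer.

10

A^c = {6, 7, 8, 9, 10, 11, 14, 16, 18, 20}
D ∩ A = {4, 5, 13, 15, 17, 19}
C Δ (D ∩ A) = {8, 12, 15, 16, 17, 18, 20}
E ∩ A = {4, 5, 13, 19}
(C Δ (D ∩ A)) ∩ (E ∩ A) = {}
A^c − ((C Δ (D ∩ A)) ∩ (E ∩ A)) = {6, 7, 8, 9, 10, 11, 14, 16, 18, 20}
|A^c − ((C Δ (D ∩ A)) ∩ (E ∩ A))| = 10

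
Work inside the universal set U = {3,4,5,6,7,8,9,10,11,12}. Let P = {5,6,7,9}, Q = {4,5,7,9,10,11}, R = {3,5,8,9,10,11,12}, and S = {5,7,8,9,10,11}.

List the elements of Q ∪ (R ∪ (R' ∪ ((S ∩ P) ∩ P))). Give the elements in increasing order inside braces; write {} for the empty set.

R' = {4,6,7}
S ∩ P = {5,7,9}
(S ∩ P) ∩ P = {5,7,9}
R' ∪ ((S ∩ P) ∩ P) = {4,5,6,7,9}
R ∪ (R' ∪ ((S ∩ P) ∩ P)) = {3,4,5,6,7,8,9,10,11,12}
Q ∪ (R ∪ (R' ∪ ((S ∩ P) ∩ P))) = {3,4,5,6,7,8,9,10,11,12}

{3,4,5,6,7,8,9,10,11,12}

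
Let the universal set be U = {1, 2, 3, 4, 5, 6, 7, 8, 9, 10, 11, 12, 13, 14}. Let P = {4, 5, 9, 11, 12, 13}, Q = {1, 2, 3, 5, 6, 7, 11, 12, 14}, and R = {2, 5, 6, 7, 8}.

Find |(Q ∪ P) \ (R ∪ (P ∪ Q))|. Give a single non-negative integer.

0

Q ∪ P = {1, 2, 3, 4, 5, 6, 7, 9, 11, 12, 13, 14}
P ∪ Q = {1, 2, 3, 4, 5, 6, 7, 9, 11, 12, 13, 14}
R ∪ (P ∪ Q) = {1, 2, 3, 4, 5, 6, 7, 8, 9, 11, 12, 13, 14}
(Q ∪ P) \ (R ∪ (P ∪ Q)) = {}
|(Q ∪ P) \ (R ∪ (P ∪ Q))| = 0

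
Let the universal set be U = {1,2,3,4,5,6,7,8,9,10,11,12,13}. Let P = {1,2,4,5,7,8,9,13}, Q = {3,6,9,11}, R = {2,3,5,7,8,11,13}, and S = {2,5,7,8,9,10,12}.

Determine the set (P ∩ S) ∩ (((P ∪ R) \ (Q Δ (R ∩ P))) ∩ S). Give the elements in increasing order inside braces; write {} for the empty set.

{}

P ∩ S = {2,5,7,8,9}
P ∪ R = {1,2,3,4,5,7,8,9,11,13}
R ∩ P = {2,5,7,8,13}
Q Δ (R ∩ P) = {2,3,5,6,7,8,9,11,13}
(P ∪ R) \ (Q Δ (R ∩ P)) = {1,4}
((P ∪ R) \ (Q Δ (R ∩ P))) ∩ S = {}
(P ∩ S) ∩ (((P ∪ R) \ (Q Δ (R ∩ P))) ∩ S) = {}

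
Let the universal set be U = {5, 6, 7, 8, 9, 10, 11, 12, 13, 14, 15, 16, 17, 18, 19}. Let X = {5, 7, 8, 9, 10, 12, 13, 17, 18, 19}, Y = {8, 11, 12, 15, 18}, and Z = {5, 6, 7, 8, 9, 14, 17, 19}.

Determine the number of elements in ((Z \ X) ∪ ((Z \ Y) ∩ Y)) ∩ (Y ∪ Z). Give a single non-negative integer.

2

Z \ X = {6, 14}
Z \ Y = {5, 6, 7, 9, 14, 17, 19}
(Z \ Y) ∩ Y = {}
(Z \ X) ∪ ((Z \ Y) ∩ Y) = {6, 14}
Y ∪ Z = {5, 6, 7, 8, 9, 11, 12, 14, 15, 17, 18, 19}
((Z \ X) ∪ ((Z \ Y) ∩ Y)) ∩ (Y ∪ Z) = {6, 14}
|((Z \ X) ∪ ((Z \ Y) ∩ Y)) ∩ (Y ∪ Z)| = 2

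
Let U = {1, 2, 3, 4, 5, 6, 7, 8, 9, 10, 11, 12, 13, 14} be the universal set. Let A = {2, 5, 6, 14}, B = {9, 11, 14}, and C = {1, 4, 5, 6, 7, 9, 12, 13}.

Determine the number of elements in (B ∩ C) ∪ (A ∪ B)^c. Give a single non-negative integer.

9

B ∩ C = {9}
A ∪ B = {2, 5, 6, 9, 11, 14}
(A ∪ B)^c = {1, 3, 4, 7, 8, 10, 12, 13}
(B ∩ C) ∪ (A ∪ B)^c = {1, 3, 4, 7, 8, 9, 10, 12, 13}
|(B ∩ C) ∪ (A ∪ B)^c| = 9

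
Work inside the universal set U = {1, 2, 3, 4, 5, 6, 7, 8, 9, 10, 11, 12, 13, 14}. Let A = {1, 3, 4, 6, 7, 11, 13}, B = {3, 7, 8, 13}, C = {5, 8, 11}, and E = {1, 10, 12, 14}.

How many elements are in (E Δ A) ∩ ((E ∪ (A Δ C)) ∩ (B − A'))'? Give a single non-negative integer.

E Δ A = {3, 4, 6, 7, 10, 11, 12, 13, 14}
A Δ C = {1, 3, 4, 5, 6, 7, 8, 13}
E ∪ (A Δ C) = {1, 3, 4, 5, 6, 7, 8, 10, 12, 13, 14}
A' = {2, 5, 8, 9, 10, 12, 14}
B − A' = {3, 7, 13}
(E ∪ (A Δ C)) ∩ (B − A') = {3, 7, 13}
((E ∪ (A Δ C)) ∩ (B − A'))' = {1, 2, 4, 5, 6, 8, 9, 10, 11, 12, 14}
(E Δ A) ∩ ((E ∪ (A Δ C)) ∩ (B − A'))' = {4, 6, 10, 11, 12, 14}
|(E Δ A) ∩ ((E ∪ (A Δ C)) ∩ (B − A'))'| = 6

6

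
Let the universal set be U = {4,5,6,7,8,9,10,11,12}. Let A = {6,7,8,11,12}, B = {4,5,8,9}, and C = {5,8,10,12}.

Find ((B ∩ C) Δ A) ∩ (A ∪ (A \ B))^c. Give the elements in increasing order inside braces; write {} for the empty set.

{5}

B ∩ C = {5,8}
(B ∩ C) Δ A = {5,6,7,11,12}
A \ B = {6,7,11,12}
A ∪ (A \ B) = {6,7,8,11,12}
(A ∪ (A \ B))^c = {4,5,9,10}
((B ∩ C) Δ A) ∩ (A ∪ (A \ B))^c = {5}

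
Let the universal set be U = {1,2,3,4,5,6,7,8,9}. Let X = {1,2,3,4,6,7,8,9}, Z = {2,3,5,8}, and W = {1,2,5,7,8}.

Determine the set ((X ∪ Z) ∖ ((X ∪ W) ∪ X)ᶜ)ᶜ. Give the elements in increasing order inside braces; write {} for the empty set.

{}

X ∪ Z = {1,2,3,4,5,6,7,8,9}
X ∪ W = {1,2,3,4,5,6,7,8,9}
(X ∪ W) ∪ X = {1,2,3,4,5,6,7,8,9}
((X ∪ W) ∪ X)ᶜ = {}
(X ∪ Z) ∖ ((X ∪ W) ∪ X)ᶜ = {1,2,3,4,5,6,7,8,9}
((X ∪ Z) ∖ ((X ∪ W) ∪ X)ᶜ)ᶜ = {}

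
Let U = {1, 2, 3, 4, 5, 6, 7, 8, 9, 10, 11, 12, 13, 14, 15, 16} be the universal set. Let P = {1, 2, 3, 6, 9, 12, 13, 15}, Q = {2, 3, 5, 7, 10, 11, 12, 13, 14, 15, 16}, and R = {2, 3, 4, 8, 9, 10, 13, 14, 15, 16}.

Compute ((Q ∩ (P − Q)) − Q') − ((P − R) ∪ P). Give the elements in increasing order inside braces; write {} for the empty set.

{}

P − Q = {1, 6, 9}
Q ∩ (P − Q) = {}
Q' = {1, 4, 6, 8, 9}
(Q ∩ (P − Q)) − Q' = {}
P − R = {1, 6, 12}
(P − R) ∪ P = {1, 2, 3, 6, 9, 12, 13, 15}
((Q ∩ (P − Q)) − Q') − ((P − R) ∪ P) = {}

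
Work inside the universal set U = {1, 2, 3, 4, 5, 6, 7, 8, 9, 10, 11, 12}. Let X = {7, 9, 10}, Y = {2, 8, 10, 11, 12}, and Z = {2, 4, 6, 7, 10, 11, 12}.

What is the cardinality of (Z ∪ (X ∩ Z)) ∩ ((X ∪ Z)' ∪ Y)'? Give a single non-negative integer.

3

X ∩ Z = {7, 10}
Z ∪ (X ∩ Z) = {2, 4, 6, 7, 10, 11, 12}
X ∪ Z = {2, 4, 6, 7, 9, 10, 11, 12}
(X ∪ Z)' = {1, 3, 5, 8}
(X ∪ Z)' ∪ Y = {1, 2, 3, 5, 8, 10, 11, 12}
((X ∪ Z)' ∪ Y)' = {4, 6, 7, 9}
(Z ∪ (X ∩ Z)) ∩ ((X ∪ Z)' ∪ Y)' = {4, 6, 7}
|(Z ∪ (X ∩ Z)) ∩ ((X ∪ Z)' ∪ Y)'| = 3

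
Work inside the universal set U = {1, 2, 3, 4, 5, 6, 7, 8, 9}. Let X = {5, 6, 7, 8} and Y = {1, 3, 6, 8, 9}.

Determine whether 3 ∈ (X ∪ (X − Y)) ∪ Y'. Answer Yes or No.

3 ∉ X and 3 ∈ Y, so 3 ∉ X − Y
3 ∉ X and 3 ∉ (X − Y), so 3 ∉ X ∪ (X − Y)
3 ∈ Y, so 3 ∉ Y'
3 ∉ (X ∪ (X − Y)) and 3 ∉ Y', so 3 ∉ (X ∪ (X − Y)) ∪ Y'

No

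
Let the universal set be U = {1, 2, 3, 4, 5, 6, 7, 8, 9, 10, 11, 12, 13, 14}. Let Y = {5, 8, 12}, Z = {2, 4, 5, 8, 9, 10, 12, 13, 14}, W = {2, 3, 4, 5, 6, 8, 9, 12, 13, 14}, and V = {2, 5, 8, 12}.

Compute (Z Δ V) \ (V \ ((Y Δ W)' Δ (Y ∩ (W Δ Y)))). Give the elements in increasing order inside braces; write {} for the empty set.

Z Δ V = {4, 9, 10, 13, 14}
Y Δ W = {2, 3, 4, 6, 9, 13, 14}
(Y Δ W)' = {1, 5, 7, 8, 10, 11, 12}
W Δ Y = {2, 3, 4, 6, 9, 13, 14}
Y ∩ (W Δ Y) = {}
(Y Δ W)' Δ (Y ∩ (W Δ Y)) = {1, 5, 7, 8, 10, 11, 12}
V \ ((Y Δ W)' Δ (Y ∩ (W Δ Y))) = {2}
(Z Δ V) \ (V \ ((Y Δ W)' Δ (Y ∩ (W Δ Y)))) = {4, 9, 10, 13, 14}

{4, 9, 10, 13, 14}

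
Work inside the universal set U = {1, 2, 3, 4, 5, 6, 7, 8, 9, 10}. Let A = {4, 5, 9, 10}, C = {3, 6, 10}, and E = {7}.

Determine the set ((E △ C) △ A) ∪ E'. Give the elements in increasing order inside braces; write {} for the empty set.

E △ C = {3, 6, 7, 10}
(E △ C) △ A = {3, 4, 5, 6, 7, 9}
E' = {1, 2, 3, 4, 5, 6, 8, 9, 10}
((E △ C) △ A) ∪ E' = {1, 2, 3, 4, 5, 6, 7, 8, 9, 10}

{1, 2, 3, 4, 5, 6, 7, 8, 9, 10}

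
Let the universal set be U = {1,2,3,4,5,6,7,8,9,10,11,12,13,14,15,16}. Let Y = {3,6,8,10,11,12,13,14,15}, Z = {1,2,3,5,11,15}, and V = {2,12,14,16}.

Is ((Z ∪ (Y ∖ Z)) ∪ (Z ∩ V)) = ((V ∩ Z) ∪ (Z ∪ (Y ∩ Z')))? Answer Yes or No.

Yes

Y ∖ Z = {6,8,10,12,13,14}
Z ∪ (Y ∖ Z) = {1,2,3,5,6,8,10,11,12,13,14,15}
Z ∩ V = {2}
(Z ∪ (Y ∖ Z)) ∪ (Z ∩ V) = {1,2,3,5,6,8,10,11,12,13,14,15}
V ∩ Z = {2}
Z' = {4,6,7,8,9,10,12,13,14,16}
Y ∩ Z' = {6,8,10,12,13,14}
Z ∪ (Y ∩ Z') = {1,2,3,5,6,8,10,11,12,13,14,15}
(V ∩ Z) ∪ (Z ∪ (Y ∩ Z')) = {1,2,3,5,6,8,10,11,12,13,14,15}
Both equal {1,2,3,5,6,8,10,11,12,13,14,15}, so (Z ∪ (Y ∖ Z)) ∪ (Z ∩ V) = (V ∩ Z) ∪ (Z ∪ (Y ∩ Z')).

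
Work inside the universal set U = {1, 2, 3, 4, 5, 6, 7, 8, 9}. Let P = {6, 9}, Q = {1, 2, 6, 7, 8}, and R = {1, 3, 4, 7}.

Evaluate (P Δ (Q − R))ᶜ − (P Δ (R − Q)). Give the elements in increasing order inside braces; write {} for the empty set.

{1, 5, 7}

Q − R = {2, 6, 8}
P Δ (Q − R) = {2, 8, 9}
(P Δ (Q − R))ᶜ = {1, 3, 4, 5, 6, 7}
R − Q = {3, 4}
P Δ (R − Q) = {3, 4, 6, 9}
(P Δ (Q − R))ᶜ − (P Δ (R − Q)) = {1, 5, 7}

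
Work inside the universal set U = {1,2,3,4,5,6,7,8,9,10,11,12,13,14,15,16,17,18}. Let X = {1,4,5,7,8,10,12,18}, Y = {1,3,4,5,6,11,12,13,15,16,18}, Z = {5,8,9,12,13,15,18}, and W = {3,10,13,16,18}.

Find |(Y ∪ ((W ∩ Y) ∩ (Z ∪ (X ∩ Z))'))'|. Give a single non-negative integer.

7

W ∩ Y = {3,13,16,18}
X ∩ Z = {5,8,12,18}
Z ∪ (X ∩ Z) = {5,8,9,12,13,15,18}
(Z ∪ (X ∩ Z))' = {1,2,3,4,6,7,10,11,14,16,17}
(W ∩ Y) ∩ (Z ∪ (X ∩ Z))' = {3,16}
Y ∪ ((W ∩ Y) ∩ (Z ∪ (X ∩ Z))') = {1,3,4,5,6,11,12,13,15,16,18}
(Y ∪ ((W ∩ Y) ∩ (Z ∪ (X ∩ Z))'))' = {2,7,8,9,10,14,17}
|(Y ∪ ((W ∩ Y) ∩ (Z ∪ (X ∩ Z))'))'| = 7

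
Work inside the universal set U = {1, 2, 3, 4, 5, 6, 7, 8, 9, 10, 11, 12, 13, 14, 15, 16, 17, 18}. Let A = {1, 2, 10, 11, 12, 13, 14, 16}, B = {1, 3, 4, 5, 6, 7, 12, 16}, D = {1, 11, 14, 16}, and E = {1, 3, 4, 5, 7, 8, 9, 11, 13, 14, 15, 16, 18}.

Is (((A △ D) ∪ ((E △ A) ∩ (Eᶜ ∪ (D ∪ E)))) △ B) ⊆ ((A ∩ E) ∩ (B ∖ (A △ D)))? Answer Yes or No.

No

A △ D = {2, 10, 12, 13}
E △ A = {2, 3, 4, 5, 7, 8, 9, 10, 12, 15, 18}
Eᶜ = {2, 6, 10, 12, 17}
D ∪ E = {1, 3, 4, 5, 7, 8, 9, 11, 13, 14, 15, 16, 18}
Eᶜ ∪ (D ∪ E) = {1, 2, 3, 4, 5, 6, 7, 8, 9, 10, 11, 12, 13, 14, 15, 16, 17, 18}
(E △ A) ∩ (Eᶜ ∪ (D ∪ E)) = {2, 3, 4, 5, 7, 8, 9, 10, 12, 15, 18}
(A △ D) ∪ ((E △ A) ∩ (Eᶜ ∪ (D ∪ E))) = {2, 3, 4, 5, 7, 8, 9, 10, 12, 13, 15, 18}
((A △ D) ∪ ((E △ A) ∩ (Eᶜ ∪ (D ∪ E)))) △ B = {1, 2, 6, 8, 9, 10, 13, 15, 16, 18}
A ∩ E = {1, 11, 13, 14, 16}
B ∖ (A △ D) = {1, 3, 4, 5, 6, 7, 16}
(A ∩ E) ∩ (B ∖ (A △ D)) = {1, 16}
2 ∈ ((A △ D) ∪ ((E △ A) ∩ (Eᶜ ∪ (D ∪ E)))) △ B but 2 ∉ (A ∩ E) ∩ (B ∖ (A △ D)), so the inclusion fails.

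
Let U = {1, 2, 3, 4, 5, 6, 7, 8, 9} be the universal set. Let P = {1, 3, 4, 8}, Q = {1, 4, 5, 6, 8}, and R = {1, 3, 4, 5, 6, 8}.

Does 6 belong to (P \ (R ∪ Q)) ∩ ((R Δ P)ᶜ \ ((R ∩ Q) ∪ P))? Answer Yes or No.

No

6 ∈ R and 6 ∈ Q, so 6 ∈ R ∪ Q
6 ∉ P and 6 ∈ (R ∪ Q), so 6 ∉ P \ (R ∪ Q)
6 ∈ R and 6 ∉ P, so 6 ∈ R Δ P
6 ∉ (R Δ P)ᶜ since 6 ∈ (R Δ P)
6 ∈ R and 6 ∈ Q, so 6 ∈ R ∩ Q
6 ∈ (R ∩ Q) and 6 ∉ P, so 6 ∈ (R ∩ Q) ∪ P
6 ∉ (R Δ P)ᶜ and 6 ∈ ((R ∩ Q) ∪ P), so 6 ∉ (R Δ P)ᶜ \ ((R ∩ Q) ∪ P)
6 ∉ (P \ (R ∪ Q)) and 6 ∉ ((R Δ P)ᶜ \ ((R ∩ Q) ∪ P)), so 6 ∉ (P \ (R ∪ Q)) ∩ ((R Δ P)ᶜ \ ((R ∩ Q) ∪ P))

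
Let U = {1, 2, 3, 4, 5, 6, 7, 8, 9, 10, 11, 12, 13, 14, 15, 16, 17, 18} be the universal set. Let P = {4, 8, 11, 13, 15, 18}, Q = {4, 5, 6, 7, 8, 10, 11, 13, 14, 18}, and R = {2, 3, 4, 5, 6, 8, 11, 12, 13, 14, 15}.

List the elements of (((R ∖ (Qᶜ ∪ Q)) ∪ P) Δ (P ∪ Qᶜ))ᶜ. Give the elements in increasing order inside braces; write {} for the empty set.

Qᶜ = {1, 2, 3, 9, 12, 15, 16, 17}
Qᶜ ∪ Q = {1, 2, 3, 4, 5, 6, 7, 8, 9, 10, 11, 12, 13, 14, 15, 16, 17, 18}
R ∖ (Qᶜ ∪ Q) = {}
(R ∖ (Qᶜ ∪ Q)) ∪ P = {4, 8, 11, 13, 15, 18}
P ∪ Qᶜ = {1, 2, 3, 4, 8, 9, 11, 12, 13, 15, 16, 17, 18}
((R ∖ (Qᶜ ∪ Q)) ∪ P) Δ (P ∪ Qᶜ) = {1, 2, 3, 9, 12, 16, 17}
(((R ∖ (Qᶜ ∪ Q)) ∪ P) Δ (P ∪ Qᶜ))ᶜ = {4, 5, 6, 7, 8, 10, 11, 13, 14, 15, 18}

{4, 5, 6, 7, 8, 10, 11, 13, 14, 15, 18}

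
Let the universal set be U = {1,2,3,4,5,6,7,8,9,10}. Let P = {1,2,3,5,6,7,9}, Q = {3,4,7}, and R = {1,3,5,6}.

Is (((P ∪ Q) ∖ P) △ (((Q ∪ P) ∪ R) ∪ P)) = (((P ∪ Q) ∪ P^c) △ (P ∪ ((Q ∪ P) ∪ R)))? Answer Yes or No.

No

P ∪ Q = {1,2,3,4,5,6,7,9}
(P ∪ Q) ∖ P = {4}
Q ∪ P = {1,2,3,4,5,6,7,9}
(Q ∪ P) ∪ R = {1,2,3,4,5,6,7,9}
((Q ∪ P) ∪ R) ∪ P = {1,2,3,4,5,6,7,9}
((P ∪ Q) ∖ P) △ (((Q ∪ P) ∪ R) ∪ P) = {1,2,3,5,6,7,9}
P^c = {4,8,10}
(P ∪ Q) ∪ P^c = {1,2,3,4,5,6,7,8,9,10}
P ∪ ((Q ∪ P) ∪ R) = {1,2,3,4,5,6,7,9}
((P ∪ Q) ∪ P^c) △ (P ∪ ((Q ∪ P) ∪ R)) = {8,10}
1 ∈ ((P ∪ Q) ∖ P) △ (((Q ∪ P) ∪ R) ∪ P) but 1 ∉ ((P ∪ Q) ∪ P^c) △ (P ∪ ((Q ∪ P) ∪ R)), so they differ.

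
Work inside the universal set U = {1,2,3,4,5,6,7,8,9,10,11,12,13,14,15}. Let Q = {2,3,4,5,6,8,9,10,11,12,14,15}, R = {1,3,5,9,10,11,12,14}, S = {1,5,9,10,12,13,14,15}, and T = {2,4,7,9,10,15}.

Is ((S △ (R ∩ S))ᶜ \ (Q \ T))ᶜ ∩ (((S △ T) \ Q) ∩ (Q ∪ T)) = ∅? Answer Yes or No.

Yes

R ∩ S = {1,5,9,10,12,14}
S △ (R ∩ S) = {13,15}
(S △ (R ∩ S))ᶜ = {1,2,3,4,5,6,7,8,9,10,11,12,14}
Q \ T = {3,5,6,8,11,12,14}
(S △ (R ∩ S))ᶜ \ (Q \ T) = {1,2,4,7,9,10}
((S △ (R ∩ S))ᶜ \ (Q \ T))ᶜ = {3,5,6,8,11,12,13,14,15}
S △ T = {1,2,4,5,7,12,13,14}
(S △ T) \ Q = {1,7,13}
Q ∪ T = {2,3,4,5,6,7,8,9,10,11,12,14,15}
((S △ T) \ Q) ∩ (Q ∪ T) = {7}
{3,5,6,8,11,12,13,14,15} and {7} share no elements.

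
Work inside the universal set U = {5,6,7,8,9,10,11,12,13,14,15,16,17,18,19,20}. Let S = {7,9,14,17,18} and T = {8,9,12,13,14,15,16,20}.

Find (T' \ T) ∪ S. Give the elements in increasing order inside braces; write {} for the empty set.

{5,6,7,9,10,11,14,17,18,19}

T' = {5,6,7,10,11,17,18,19}
T' \ T = {5,6,7,10,11,17,18,19}
(T' \ T) ∪ S = {5,6,7,9,10,11,14,17,18,19}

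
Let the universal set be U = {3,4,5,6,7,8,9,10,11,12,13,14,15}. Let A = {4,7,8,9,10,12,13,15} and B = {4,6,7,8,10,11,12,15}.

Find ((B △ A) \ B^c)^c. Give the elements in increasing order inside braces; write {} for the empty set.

{3,4,5,7,8,9,10,12,13,14,15}

B △ A = {6,9,11,13}
B^c = {3,5,9,13,14}
(B △ A) \ B^c = {6,11}
((B △ A) \ B^c)^c = {3,4,5,7,8,9,10,12,13,14,15}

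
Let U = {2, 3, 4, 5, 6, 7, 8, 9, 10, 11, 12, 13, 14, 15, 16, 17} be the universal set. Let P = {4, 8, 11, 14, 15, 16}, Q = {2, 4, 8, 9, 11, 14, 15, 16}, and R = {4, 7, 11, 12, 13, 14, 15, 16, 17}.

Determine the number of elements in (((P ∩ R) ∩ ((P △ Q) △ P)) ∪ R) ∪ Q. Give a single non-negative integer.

12

P ∩ R = {4, 11, 14, 15, 16}
P △ Q = {2, 9}
(P △ Q) △ P = {2, 4, 8, 9, 11, 14, 15, 16}
(P ∩ R) ∩ ((P △ Q) △ P) = {4, 11, 14, 15, 16}
((P ∩ R) ∩ ((P △ Q) △ P)) ∪ R = {4, 7, 11, 12, 13, 14, 15, 16, 17}
(((P ∩ R) ∩ ((P △ Q) △ P)) ∪ R) ∪ Q = {2, 4, 7, 8, 9, 11, 12, 13, 14, 15, 16, 17}
|(((P ∩ R) ∩ ((P △ Q) △ P)) ∪ R) ∪ Q| = 12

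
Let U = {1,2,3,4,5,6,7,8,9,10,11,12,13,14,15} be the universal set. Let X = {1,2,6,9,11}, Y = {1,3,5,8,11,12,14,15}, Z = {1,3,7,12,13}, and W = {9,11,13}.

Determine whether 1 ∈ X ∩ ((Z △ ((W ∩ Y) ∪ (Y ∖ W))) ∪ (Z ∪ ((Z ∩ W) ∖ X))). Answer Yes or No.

Yes

1 ∉ W and 1 ∈ Y, so 1 ∉ W ∩ Y
1 ∈ Y and 1 ∉ W, so 1 ∈ Y ∖ W
1 ∉ (W ∩ Y) and 1 ∈ (Y ∖ W), so 1 ∈ (W ∩ Y) ∪ (Y ∖ W)
1 ∈ Z and 1 ∈ ((W ∩ Y) ∪ (Y ∖ W)), so 1 ∉ Z △ ((W ∩ Y) ∪ (Y ∖ W))
1 ∈ Z and 1 ∉ W, so 1 ∉ Z ∩ W
1 ∉ (Z ∩ W) and 1 ∈ X, so 1 ∉ (Z ∩ W) ∖ X
1 ∈ Z and 1 ∉ ((Z ∩ W) ∖ X), so 1 ∈ Z ∪ ((Z ∩ W) ∖ X)
1 ∉ (Z △ ((W ∩ Y) ∪ (Y ∖ W))) and 1 ∈ (Z ∪ ((Z ∩ W) ∖ X)), so 1 ∈ (Z △ ((W ∩ Y) ∪ (Y ∖ W))) ∪ (Z ∪ ((Z ∩ W) ∖ X))
1 ∈ X and 1 ∈ ((Z △ ((W ∩ Y) ∪ (Y ∖ W))) ∪ (Z ∪ ((Z ∩ W) ∖ X))), so 1 ∈ X ∩ ((Z △ ((W ∩ Y) ∪ (Y ∖ W))) ∪ (Z ∪ ((Z ∩ W) ∖ X)))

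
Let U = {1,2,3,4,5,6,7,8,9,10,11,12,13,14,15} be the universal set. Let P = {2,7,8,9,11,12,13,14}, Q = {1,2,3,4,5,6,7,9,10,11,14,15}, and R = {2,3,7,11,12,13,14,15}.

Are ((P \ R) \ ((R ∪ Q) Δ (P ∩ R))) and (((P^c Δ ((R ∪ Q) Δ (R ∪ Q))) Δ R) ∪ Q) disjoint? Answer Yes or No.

P \ R = {8,9}
R ∪ Q = {1,2,3,4,5,6,7,9,10,11,12,13,14,15}
P ∩ R = {2,7,11,12,13,14}
(R ∪ Q) Δ (P ∩ R) = {1,3,4,5,6,9,10,15}
(P \ R) \ ((R ∪ Q) Δ (P ∩ R)) = {8}
P^c = {1,3,4,5,6,10,15}
(R ∪ Q) Δ (R ∪ Q) = {}
P^c Δ ((R ∪ Q) Δ (R ∪ Q)) = {1,3,4,5,6,10,15}
(P^c Δ ((R ∪ Q) Δ (R ∪ Q))) Δ R = {1,2,4,5,6,7,10,11,12,13,14}
((P^c Δ ((R ∪ Q) Δ (R ∪ Q))) Δ R) ∪ Q = {1,2,3,4,5,6,7,9,10,11,12,13,14,15}
{8} and {1,2,3,4,5,6,7,9,10,11,12,13,14,15} share no elements.

Yes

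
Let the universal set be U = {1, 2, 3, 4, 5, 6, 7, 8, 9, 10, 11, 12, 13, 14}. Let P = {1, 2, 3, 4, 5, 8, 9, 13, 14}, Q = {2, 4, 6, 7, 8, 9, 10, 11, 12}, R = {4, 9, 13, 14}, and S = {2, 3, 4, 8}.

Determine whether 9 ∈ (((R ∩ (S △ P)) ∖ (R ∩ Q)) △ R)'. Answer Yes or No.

No

9 ∉ S and 9 ∈ P, so 9 ∈ S △ P
9 ∈ R and 9 ∈ (S △ P), so 9 ∈ R ∩ (S △ P)
9 ∈ R and 9 ∈ Q, so 9 ∈ R ∩ Q
9 ∈ (R ∩ (S △ P)) and 9 ∈ (R ∩ Q), so 9 ∉ (R ∩ (S △ P)) ∖ (R ∩ Q)
9 ∉ ((R ∩ (S △ P)) ∖ (R ∩ Q)) and 9 ∈ R, so 9 ∈ ((R ∩ (S △ P)) ∖ (R ∩ Q)) △ R
9 ∉ (((R ∩ (S △ P)) ∖ (R ∩ Q)) △ R)' since 9 ∈ (((R ∩ (S △ P)) ∖ (R ∩ Q)) △ R)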